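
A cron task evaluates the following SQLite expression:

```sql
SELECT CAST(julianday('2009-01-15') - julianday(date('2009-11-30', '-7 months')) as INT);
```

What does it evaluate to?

-105

Adding -7 months to 2009-11-30 gives 2009-04-30.
16 days remain in January 2009 after the 15th (31 − 15).
February 2009: 28 days.
March 2009: 31 days.
Then 30 days into April 2009.
Total: 16 + 28 + 31 + 30 = 105.
The subtraction is earlier − later, so the result is −105 → -105.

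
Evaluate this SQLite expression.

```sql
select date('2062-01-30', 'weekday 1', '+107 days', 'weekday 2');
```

2062-05-23

`weekday 1` advances to the next Monday; 2062-01-30 is already a Monday, so it stays at 2062-01-30.
Applying '+107 days' to 2062-01-30: counting 107 days forward gives 2062-05-17.
`weekday 2` advances to the next Tuesday; 2062-05-17 is a Wednesday, so it moves forward to 2062-05-23.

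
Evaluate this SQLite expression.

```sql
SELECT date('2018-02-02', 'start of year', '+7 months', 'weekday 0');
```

2018-08-05

`start of year` rewinds 2018-02-02 to 2018-01-01.
Adding +7 months to 2018-01-01 gives 2018-08-01.
`weekday 0` advances to the next Sunday; 2018-08-01 is a Wednesday, so it moves forward to 2018-08-05.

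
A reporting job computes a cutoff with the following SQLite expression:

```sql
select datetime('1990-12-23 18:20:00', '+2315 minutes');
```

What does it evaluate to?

1990-12-25 08:55:00

2315 minutes = 38h 35m; +2315 minutes from 1990-12-23 18:20:00 is 1990-12-25 08:55:00 (crosses midnight).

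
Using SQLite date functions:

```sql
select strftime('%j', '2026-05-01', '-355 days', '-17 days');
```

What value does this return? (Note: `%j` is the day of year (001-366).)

114

First apply '-355 days', '-17 days': 2026-05-01 → 2025-04-24.
Day-of-year for 2025-04-24: days since 2025-01-01 inclusive = 114, zero-padded to 114.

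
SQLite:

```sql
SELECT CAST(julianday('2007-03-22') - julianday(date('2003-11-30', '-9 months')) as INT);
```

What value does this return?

Adding -9 months to 2003-11-30 targets 2003-02-30. February 2003 has only 28 days, so SQLite normalizes the 2-day overflow forward to 2003-03-02.
29 days remain in March 2003 after the 2nd (31 − 2).
Full months from April 2003 through February 2007 contribute their day counts.
Then 22 days into March 2007.
Total: 29 + 30 + 31 + 30 + 31 + 31 + 30 + 31 + 30 + 31 + 31 + 29 + 31 + 30 + 31 + 30 + 31 + 31 + 30 + 31 + 30 + 31 + 31 + 28 + 31 + 30 + 31 + 30 + 31 + 31 + 30 + 31 + 30 + 31 + 31 + 28 + 31 + 30 + 31 + 30 + 31 + 31 + 30 + 31 + 30 + 31 + 31 + 28 + 22 = 1481.

1481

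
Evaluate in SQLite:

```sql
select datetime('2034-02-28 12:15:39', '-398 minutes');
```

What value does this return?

2034-02-28 05:37:39

398 minutes = 6h 38m; -398 minutes from 2034-02-28 12:15:39 is 2034-02-28 05:37:39.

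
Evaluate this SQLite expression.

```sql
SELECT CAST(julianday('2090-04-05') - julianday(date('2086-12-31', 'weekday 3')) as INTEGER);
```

`weekday 3` advances to the next Wednesday; 2086-12-31 is a Tuesday, so it moves forward to 2087-01-01.
30 days remain in January 2087 after the 1st (31 − 1).
Full months from February 2087 through March 2090 contribute their day counts.
Then 5 days into April 2090.
Total: 30 + 28 + 31 + 30 + 31 + 30 + 31 + 31 + 30 + 31 + 30 + 31 + 31 + 29 + 31 + 30 + 31 + 30 + 31 + 31 + 30 + 31 + 30 + 31 + 31 + 28 + 31 + 30 + 31 + 30 + 31 + 31 + 30 + 31 + 30 + 31 + 31 + 28 + 31 + 5 = 1190.

1190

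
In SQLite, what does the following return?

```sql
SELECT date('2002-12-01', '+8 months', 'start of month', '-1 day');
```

Adding +8 months to 2002-12-01 gives 2003-08-01.
`start of month` rewinds 2003-08-01 to 2003-08-01.
Going back 1 day from 2003-08-01 reaches 2003-07-31 (last day of July, 31 days).

2003-07-31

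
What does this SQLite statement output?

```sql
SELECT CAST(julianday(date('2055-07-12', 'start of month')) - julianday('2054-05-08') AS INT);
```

`start of month` rewinds 2055-07-12 to 2055-07-01.
23 days remain in May 2054 after the 8th (31 − 8).
Full months from June 2054 through June 2055 contribute their day counts.
Then 1 day into July 2055.
Total: 23 + 30 + 31 + 31 + 30 + 31 + 30 + 31 + 31 + 28 + 31 + 30 + 31 + 30 + 1 = 419.

419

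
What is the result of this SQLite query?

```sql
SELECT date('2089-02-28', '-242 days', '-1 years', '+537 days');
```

Applying '-242 days' to 2089-02-28: counting 242 days back gives 2088-07-01.
Adding -1 year to 2088-07-01 gives 2087-07-01.
Applying '+537 days' to 2087-07-01: counting 537 days forward gives 2088-12-19.

2088-12-19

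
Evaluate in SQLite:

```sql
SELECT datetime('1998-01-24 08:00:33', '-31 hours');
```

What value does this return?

-31 hours from 1998-01-24 08:00:33 is 1998-01-23 01:00:33 (crosses midnight).

1998-01-23 01:00:33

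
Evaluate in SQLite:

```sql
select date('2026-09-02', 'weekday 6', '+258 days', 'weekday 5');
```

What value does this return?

2027-05-21

`weekday 6` advances to the next Saturday; 2026-09-02 is a Wednesday, so it moves forward to 2026-09-05.
Applying '+258 days' to 2026-09-05: counting 258 days forward gives 2027-05-21.
`weekday 5` advances to the next Friday; 2027-05-21 is already a Friday, so it stays at 2027-05-21.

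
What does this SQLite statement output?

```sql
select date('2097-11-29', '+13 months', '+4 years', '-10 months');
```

Adding +13 months to 2097-11-29 gives 2098-12-29.
Adding +4 years to 2098-12-29 gives 2102-12-29.
Adding -10 months to 2102-12-29 targets 2102-02-29. February 2102 has only 28 days, so SQLite normalizes the 1-day overflow forward to 2102-03-01.

2102-03-01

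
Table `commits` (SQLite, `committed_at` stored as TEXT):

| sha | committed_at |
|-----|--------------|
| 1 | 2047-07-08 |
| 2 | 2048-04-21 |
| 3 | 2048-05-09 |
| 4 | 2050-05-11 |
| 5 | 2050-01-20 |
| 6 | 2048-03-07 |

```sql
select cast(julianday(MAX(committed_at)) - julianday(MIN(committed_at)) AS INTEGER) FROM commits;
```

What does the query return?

MIN = 2047-07-08, MAX = 2050-05-11.
23 days remain in July 2047 after the 8th (31 − 8).
Full months from August 2047 through April 2050 contribute their day counts.
Then 11 days into May 2050.
Total: 23 + 31 + 30 + 31 + 30 + 31 + 31 + 29 + 31 + 30 + 31 + 30 + 31 + 31 + 30 + 31 + 30 + 31 + 31 + 28 + 31 + 30 + 31 + 30 + 31 + 31 + 30 + 31 + 30 + 31 + 31 + 28 + 31 + 30 + 11 = 1038.

1038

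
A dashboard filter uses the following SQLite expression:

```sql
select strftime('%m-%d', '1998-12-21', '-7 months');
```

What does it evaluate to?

05-21

First apply '-7 months': 1998-12-21 → 1998-05-21.
`%m-%d` extracts the month-day: 05-21.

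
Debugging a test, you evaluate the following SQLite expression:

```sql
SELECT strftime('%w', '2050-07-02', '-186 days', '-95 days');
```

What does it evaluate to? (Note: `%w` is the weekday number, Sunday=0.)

First apply '-186 days', '-95 days': 2050-07-02 → 2049-09-24.
2049-09-24 is a Friday; with Sunday=0 that is 5.

5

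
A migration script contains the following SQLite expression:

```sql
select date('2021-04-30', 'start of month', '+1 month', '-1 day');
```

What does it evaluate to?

2021-04-30

`start of month` rewinds 2021-04-30 to 2021-04-01.
Adding +1 month to 2021-04-01 gives 2021-05-01.
Going back 1 day from 2021-05-01 reaches 2021-04-30 (last day of April, 30 days).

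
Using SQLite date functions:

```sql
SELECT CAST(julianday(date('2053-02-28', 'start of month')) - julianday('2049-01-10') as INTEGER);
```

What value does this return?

1483

`start of month` rewinds 2053-02-28 to 2053-02-01.
21 days remain in January 2049 after the 10th (31 − 10).
Full months from February 2049 through January 2053 contribute their day counts.
Then 1 day into February 2053.
Total: 21 + 28 + 31 + 30 + 31 + 30 + 31 + 31 + 30 + 31 + 30 + 31 + 31 + 28 + 31 + 30 + 31 + 30 + 31 + 31 + 30 + 31 + 30 + 31 + 31 + 28 + 31 + 30 + 31 + 30 + 31 + 31 + 30 + 31 + 30 + 31 + 31 + 29 + 31 + 30 + 31 + 30 + 31 + 31 + 30 + 31 + 30 + 31 + 31 + 1 = 1483.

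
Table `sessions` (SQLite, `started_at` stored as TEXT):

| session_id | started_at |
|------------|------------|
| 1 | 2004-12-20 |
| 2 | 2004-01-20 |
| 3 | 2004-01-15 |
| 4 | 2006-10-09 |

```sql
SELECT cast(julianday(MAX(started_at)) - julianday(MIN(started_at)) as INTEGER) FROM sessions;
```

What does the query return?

998

MIN = 2004-01-15, MAX = 2006-10-09.
16 days remain in January 2004 after the 15th (31 − 15).
Full months from February 2004 through September 2006 contribute their day counts.
Then 9 days into October 2006.
Total: 16 + 29 + 31 + 30 + 31 + 30 + 31 + 31 + 30 + 31 + 30 + 31 + 31 + 28 + 31 + 30 + 31 + 30 + 31 + 31 + 30 + 31 + 30 + 31 + 31 + 28 + 31 + 30 + 31 + 30 + 31 + 31 + 30 + 9 = 998.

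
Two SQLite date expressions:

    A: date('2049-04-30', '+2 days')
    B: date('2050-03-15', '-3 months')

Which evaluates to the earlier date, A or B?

A = 2049-05-02.
B = 2049-12-15.
A is earlier.

A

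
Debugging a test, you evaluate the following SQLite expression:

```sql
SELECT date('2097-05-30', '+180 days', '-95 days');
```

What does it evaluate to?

2097-08-23

Applying '+180 days' to 2097-05-30: counting 180 days forward gives 2097-11-26.
Applying '-95 days' to 2097-11-26: counting 95 days back gives 2097-08-23.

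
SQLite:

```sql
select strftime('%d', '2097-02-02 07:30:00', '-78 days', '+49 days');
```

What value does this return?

04

First apply '-78 days', '+49 days': 2097-02-02 07:30:00 → 2097-01-04 07:30:00.
`%d` extracts the 2-digit day of month: 04.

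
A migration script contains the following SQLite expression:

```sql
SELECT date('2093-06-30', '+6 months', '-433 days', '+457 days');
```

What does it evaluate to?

2094-01-23

Adding +6 months to 2093-06-30 gives 2093-12-30.
Applying '-433 days' to 2093-12-30: counting 433 days back gives 2092-10-23.
Applying '+457 days' to 2092-10-23: counting 457 days forward gives 2094-01-23.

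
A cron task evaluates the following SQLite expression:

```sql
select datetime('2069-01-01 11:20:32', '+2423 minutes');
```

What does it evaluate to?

2423 minutes = 40h 23m; +2423 minutes from 2069-01-01 11:20:32 is 2069-01-03 03:43:32 (crosses midnight).

2069-01-03 03:43:32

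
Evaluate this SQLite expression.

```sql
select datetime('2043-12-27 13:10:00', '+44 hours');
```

2043-12-29 09:10:00

+44 hours from 2043-12-27 13:10:00 is 2043-12-29 09:10:00 (crosses midnight).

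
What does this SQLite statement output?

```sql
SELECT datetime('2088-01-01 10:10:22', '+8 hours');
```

+8 hours from 2088-01-01 10:10:22 is 2088-01-01 18:10:22.

2088-01-01 18:10:22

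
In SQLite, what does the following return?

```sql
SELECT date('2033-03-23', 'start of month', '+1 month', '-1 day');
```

`start of month` rewinds 2033-03-23 to 2033-03-01.
Adding +1 month to 2033-03-01 gives 2033-04-01.
Going back 1 day from 2033-04-01 reaches 2033-03-31 (last day of March, 31 days).

2033-03-31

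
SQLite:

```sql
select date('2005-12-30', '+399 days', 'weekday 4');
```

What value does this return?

2007-02-08

Applying '+399 days' to 2005-12-30: counting 399 days forward gives 2007-02-02.
`weekday 4` advances to the next Thursday; 2007-02-02 is a Friday, so it moves forward to 2007-02-08.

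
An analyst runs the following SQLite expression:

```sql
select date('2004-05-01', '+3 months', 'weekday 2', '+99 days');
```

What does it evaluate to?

Adding +3 months to 2004-05-01 gives 2004-08-01.
`weekday 2` advances to the next Tuesday; 2004-08-01 is a Sunday, so it moves forward to 2004-08-03.
Applying '+99 days' to 2004-08-03: counting 99 days forward gives 2004-11-10.

2004-11-10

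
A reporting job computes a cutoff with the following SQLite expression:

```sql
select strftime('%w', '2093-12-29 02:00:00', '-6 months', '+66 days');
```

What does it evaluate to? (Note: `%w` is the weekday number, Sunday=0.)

First apply '-6 months', '+66 days': 2093-12-29 02:00:00 → 2093-09-03 02:00:00.
2093-09-03 is a Thursday; with Sunday=0 that is 4.

4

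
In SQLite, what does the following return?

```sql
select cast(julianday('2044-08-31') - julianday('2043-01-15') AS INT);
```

16 days remain in January 2043 after the 15th (31 − 15).
Full months from February 2043 through July 2044 contribute their day counts.
Then 31 days into August 2044.
Total: 16 + 28 + 31 + 30 + 31 + 30 + 31 + 31 + 30 + 31 + 30 + 31 + 31 + 29 + 31 + 30 + 31 + 30 + 31 + 31 = 594.

594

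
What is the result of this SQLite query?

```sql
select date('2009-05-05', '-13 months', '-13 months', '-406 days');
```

Adding -13 months to 2009-05-05 gives 2008-04-05.
Adding -13 months to 2008-04-05 gives 2007-03-05.
Applying '-406 days' to 2007-03-05: counting 406 days back gives 2006-01-23.

2006-01-23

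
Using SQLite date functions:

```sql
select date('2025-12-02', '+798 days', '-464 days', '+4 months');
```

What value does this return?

2027-03-01

Applying '+798 days' to 2025-12-02: counting 798 days forward gives 2028-02-08.
Applying '-464 days' to 2028-02-08: counting 464 days back gives 2026-11-01.
Adding +4 months to 2026-11-01 gives 2027-03-01.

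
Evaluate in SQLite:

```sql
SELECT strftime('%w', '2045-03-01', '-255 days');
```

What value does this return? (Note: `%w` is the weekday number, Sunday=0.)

0

First apply '-255 days': 2045-03-01 → 2044-06-19.
2044-06-19 is a Sunday; with Sunday=0 that is 0.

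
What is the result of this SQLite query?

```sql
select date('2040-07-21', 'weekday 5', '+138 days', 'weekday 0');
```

2040-12-16

`weekday 5` advances to the next Friday; 2040-07-21 is a Saturday, so it moves forward to 2040-07-27.
Applying '+138 days' to 2040-07-27: counting 138 days forward gives 2040-12-12.
`weekday 0` advances to the next Sunday; 2040-12-12 is a Wednesday, so it moves forward to 2040-12-16.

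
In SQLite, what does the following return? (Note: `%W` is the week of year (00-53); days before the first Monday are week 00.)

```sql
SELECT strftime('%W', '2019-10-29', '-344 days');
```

47

First apply '-344 days': 2019-10-29 → 2018-11-19.
2018-11-19 is a Monday. SQLite's %W counts Mondays since the year started; the result is 47.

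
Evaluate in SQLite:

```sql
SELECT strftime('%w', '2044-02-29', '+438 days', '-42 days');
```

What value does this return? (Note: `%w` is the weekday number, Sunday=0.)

5

First apply '+438 days', '-42 days': 2044-02-29 → 2045-03-31.
2045-03-31 is a Friday; with Sunday=0 that is 5.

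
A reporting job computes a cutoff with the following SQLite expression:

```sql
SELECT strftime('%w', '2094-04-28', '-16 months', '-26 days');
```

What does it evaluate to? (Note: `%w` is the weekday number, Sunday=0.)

2

First apply '-16 months', '-26 days': 2094-04-28 → 2092-12-02.
2092-12-02 is a Tuesday; with Sunday=0 that is 2.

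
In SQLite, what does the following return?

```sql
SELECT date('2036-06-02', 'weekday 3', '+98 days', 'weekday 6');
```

2036-09-13

`weekday 3` advances to the next Wednesday; 2036-06-02 is a Monday, so it moves forward to 2036-06-04.
Applying '+98 days' to 2036-06-04: counting 98 days forward gives 2036-09-10.
`weekday 6` advances to the next Saturday; 2036-09-10 is a Wednesday, so it moves forward to 2036-09-13.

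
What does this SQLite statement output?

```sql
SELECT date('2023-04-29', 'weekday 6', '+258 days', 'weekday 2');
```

2024-01-16

`weekday 6` advances to the next Saturday; 2023-04-29 is already a Saturday, so it stays at 2023-04-29.
Applying '+258 days' to 2023-04-29: counting 258 days forward gives 2024-01-12.
`weekday 2` advances to the next Tuesday; 2024-01-12 is a Friday, so it moves forward to 2024-01-16.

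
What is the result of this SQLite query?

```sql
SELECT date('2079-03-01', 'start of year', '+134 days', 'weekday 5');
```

2079-05-19

`start of year` rewinds 2079-03-01 to 2079-01-01.
Applying '+134 days' to 2079-01-01: counting 134 days forward gives 2079-05-15.
`weekday 5` advances to the next Friday; 2079-05-15 is a Monday, so it moves forward to 2079-05-19.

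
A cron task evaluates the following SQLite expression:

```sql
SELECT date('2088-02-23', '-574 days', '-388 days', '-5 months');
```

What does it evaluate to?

2085-02-06

Applying '-574 days' to 2088-02-23: counting 574 days back gives 2086-07-29.
Applying '-388 days' to 2086-07-29: counting 388 days back gives 2085-07-06.
Adding -5 months to 2085-07-06 gives 2085-02-06.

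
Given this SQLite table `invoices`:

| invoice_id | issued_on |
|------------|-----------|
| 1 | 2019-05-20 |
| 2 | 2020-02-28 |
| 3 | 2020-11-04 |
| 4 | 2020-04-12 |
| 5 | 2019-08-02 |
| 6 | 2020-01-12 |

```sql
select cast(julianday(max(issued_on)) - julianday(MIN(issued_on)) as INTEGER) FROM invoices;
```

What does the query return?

MIN = 2019-05-20, MAX = 2020-11-04.
11 days remain in May 2019 after the 20th (31 − 20).
Full months from June 2019 through October 2020 contribute their day counts.
Then 4 days into November 2020.
Total: 11 + 30 + 31 + 31 + 30 + 31 + 30 + 31 + 31 + 29 + 31 + 30 + 31 + 30 + 31 + 31 + 30 + 31 + 4 = 534.

534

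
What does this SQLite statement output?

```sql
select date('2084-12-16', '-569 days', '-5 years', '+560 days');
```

Applying '-569 days' to 2084-12-16: counting 569 days back gives 2083-05-27.
Adding -5 years to 2083-05-27 gives 2078-05-27.
Applying '+560 days' to 2078-05-27: counting 560 days forward gives 2079-12-08.

2079-12-08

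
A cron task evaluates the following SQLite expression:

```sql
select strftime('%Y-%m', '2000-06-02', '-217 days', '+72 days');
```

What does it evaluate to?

First apply '-217 days', '+72 days': 2000-06-02 → 2000-01-09.
`%Y-%m` extracts the year-month: 2000-01.

2000-01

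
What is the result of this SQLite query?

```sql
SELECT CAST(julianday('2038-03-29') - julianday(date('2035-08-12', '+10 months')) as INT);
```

655

Adding +10 months to 2035-08-12 gives 2036-06-12.
18 days remain in June 2036 after the 12th (30 − 12).
Full months from July 2036 through February 2038 contribute their day counts.
Then 29 days into March 2038.
Total: 18 + 31 + 31 + 30 + 31 + 30 + 31 + 31 + 28 + 31 + 30 + 31 + 30 + 31 + 31 + 30 + 31 + 30 + 31 + 31 + 28 + 29 = 655.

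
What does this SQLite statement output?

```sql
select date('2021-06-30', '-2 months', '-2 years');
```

Adding -2 months to 2021-06-30 gives 2021-04-30.
Adding -2 years to 2021-04-30 gives 2019-04-30.

2019-04-30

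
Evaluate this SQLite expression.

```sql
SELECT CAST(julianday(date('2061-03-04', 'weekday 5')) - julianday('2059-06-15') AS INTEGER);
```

628

`weekday 5` advances to the next Friday; 2061-03-04 is already a Friday, so it stays at 2061-03-04.
15 days remain in June 2059 after the 15th (30 − 15).
Full months from July 2059 through February 2061 contribute their day counts.
Then 4 days into March 2061.
Total: 15 + 31 + 31 + 30 + 31 + 30 + 31 + 31 + 29 + 31 + 30 + 31 + 30 + 31 + 31 + 30 + 31 + 30 + 31 + 31 + 28 + 4 = 628.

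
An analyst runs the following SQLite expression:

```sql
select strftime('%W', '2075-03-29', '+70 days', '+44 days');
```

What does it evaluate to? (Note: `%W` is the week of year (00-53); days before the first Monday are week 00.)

First apply '+70 days', '+44 days': 2075-03-29 → 2075-07-21.
2075-07-21 is a Sunday. SQLite's %W counts Mondays since the year started; the result is 28.

28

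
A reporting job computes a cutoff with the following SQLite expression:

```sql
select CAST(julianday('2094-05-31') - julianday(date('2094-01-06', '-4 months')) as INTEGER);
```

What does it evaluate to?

267

Adding -4 months to 2094-01-06 gives 2093-09-06.
24 days remain in September 2093 after the 6th (30 − 6).
Full months from October 2093 through April 2094 contribute their day counts.
Then 31 days into May 2094.
Total: 24 + 31 + 30 + 31 + 31 + 28 + 31 + 30 + 31 = 267.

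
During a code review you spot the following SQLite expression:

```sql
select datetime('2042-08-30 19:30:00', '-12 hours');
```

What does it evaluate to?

2042-08-30 07:30:00

-12 hours from 2042-08-30 19:30:00 is 2042-08-30 07:30:00.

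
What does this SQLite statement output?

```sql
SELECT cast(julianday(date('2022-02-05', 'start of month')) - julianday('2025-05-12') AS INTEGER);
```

-1196

`start of month` rewinds 2022-02-05 to 2022-02-01.
27 days remain in February 2022 after the 1st (28 − 1).
Full months from March 2022 through April 2025 contribute their day counts.
Then 12 days into May 2025.
Total: 27 + 31 + 30 + 31 + 30 + 31 + 31 + 30 + 31 + 30 + 31 + 31 + 28 + 31 + 30 + 31 + 30 + 31 + 31 + 30 + 31 + 30 + 31 + 31 + 29 + 31 + 30 + 31 + 30 + 31 + 31 + 30 + 31 + 30 + 31 + 31 + 28 + 31 + 30 + 12 = 1196.
The subtraction is earlier − later, so the result is −1196 → -1196.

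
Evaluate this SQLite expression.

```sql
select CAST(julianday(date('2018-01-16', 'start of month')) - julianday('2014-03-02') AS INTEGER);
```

`start of month` rewinds 2018-01-16 to 2018-01-01.
29 days remain in March 2014 after the 2nd (31 − 2).
Full months from April 2014 through December 2017 contribute their day counts.
Then 1 day into January 2018.
Total: 29 + 30 + 31 + 30 + 31 + 31 + 30 + 31 + 30 + 31 + 31 + 28 + 31 + 30 + 31 + 30 + 31 + 31 + 30 + 31 + 30 + 31 + 31 + 29 + 31 + 30 + 31 + 30 + 31 + 31 + 30 + 31 + 30 + 31 + 31 + 28 + 31 + 30 + 31 + 30 + 31 + 31 + 30 + 31 + 30 + 31 + 1 = 1401.

1401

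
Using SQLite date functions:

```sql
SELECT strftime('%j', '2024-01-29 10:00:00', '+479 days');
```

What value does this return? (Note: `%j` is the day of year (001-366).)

142

First apply '+479 days': 2024-01-29 10:00:00 → 2025-05-22 10:00:00.
Day-of-year for 2025-05-22: days since 2025-01-01 inclusive = 142, zero-padded to 142.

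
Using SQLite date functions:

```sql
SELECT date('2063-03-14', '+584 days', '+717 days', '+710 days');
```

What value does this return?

2068-09-14

Applying '+584 days' to 2063-03-14: counting 584 days forward gives 2064-10-18.
Applying '+717 days' to 2064-10-18: counting 717 days forward gives 2066-10-05.
Applying '+710 days' to 2066-10-05: counting 710 days forward gives 2068-09-14.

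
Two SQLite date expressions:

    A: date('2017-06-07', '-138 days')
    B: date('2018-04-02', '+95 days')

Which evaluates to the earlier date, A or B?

A

A = 2017-01-20.
B = 2018-07-06.
A is earlier.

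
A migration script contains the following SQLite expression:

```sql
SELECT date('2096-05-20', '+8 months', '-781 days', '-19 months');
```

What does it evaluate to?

Adding +8 months to 2096-05-20 gives 2097-01-20.
Applying '-781 days' to 2097-01-20: counting 781 days back gives 2094-12-01.
Adding -19 months to 2094-12-01 gives 2093-05-01.

2093-05-01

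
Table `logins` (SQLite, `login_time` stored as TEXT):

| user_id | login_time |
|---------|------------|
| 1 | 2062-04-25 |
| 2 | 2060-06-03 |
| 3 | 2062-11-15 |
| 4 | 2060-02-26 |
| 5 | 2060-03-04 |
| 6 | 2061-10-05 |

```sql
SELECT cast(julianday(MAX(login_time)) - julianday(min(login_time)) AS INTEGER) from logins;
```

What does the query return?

MIN = 2060-02-26, MAX = 2062-11-15.
3 days remain in February 2060 after the 26th (29 − 26).
Full months from March 2060 through October 2062 contribute their day counts.
Then 15 days into November 2062.
Total: 3 + 31 + 30 + 31 + 30 + 31 + 31 + 30 + 31 + 30 + 31 + 31 + 28 + 31 + 30 + 31 + 30 + 31 + 31 + 30 + 31 + 30 + 31 + 31 + 28 + 31 + 30 + 31 + 30 + 31 + 31 + 30 + 31 + 15 = 993.

993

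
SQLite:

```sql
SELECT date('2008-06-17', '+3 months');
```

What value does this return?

2008-09-17

Adding +3 months to 2008-06-17 gives 2008-09-17.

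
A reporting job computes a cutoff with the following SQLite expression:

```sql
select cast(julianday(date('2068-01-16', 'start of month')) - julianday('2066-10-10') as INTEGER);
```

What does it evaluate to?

448

`start of month` rewinds 2068-01-16 to 2068-01-01.
21 days remain in October 2066 after the 10th (31 − 10).
Full months from November 2066 through December 2067 contribute their day counts.
Then 1 day into January 2068.
Total: 21 + 30 + 31 + 31 + 28 + 31 + 30 + 31 + 30 + 31 + 31 + 30 + 31 + 30 + 31 + 1 = 448.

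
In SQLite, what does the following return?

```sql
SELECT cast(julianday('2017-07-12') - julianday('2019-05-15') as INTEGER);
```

-672

19 days remain in July 2017 after the 12th (31 − 12).
Full months from August 2017 through April 2019 contribute their day counts.
Then 15 days into May 2019.
Total: 19 + 31 + 30 + 31 + 30 + 31 + 31 + 28 + 31 + 30 + 31 + 30 + 31 + 31 + 30 + 31 + 30 + 31 + 31 + 28 + 31 + 30 + 15 = 672.
The subtraction is earlier − later, so the result is −672 → -672.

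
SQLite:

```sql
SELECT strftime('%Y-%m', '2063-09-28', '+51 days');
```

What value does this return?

First apply '+51 days': 2063-09-28 → 2063-11-18.
`%Y-%m` extracts the year-month: 2063-11.

2063-11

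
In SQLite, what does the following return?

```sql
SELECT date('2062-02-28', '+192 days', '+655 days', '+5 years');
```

2069-06-24

Applying '+192 days' to 2062-02-28: counting 192 days forward gives 2062-09-08.
Applying '+655 days' to 2062-09-08: counting 655 days forward gives 2064-06-24.
Adding +5 years to 2064-06-24 gives 2069-06-24.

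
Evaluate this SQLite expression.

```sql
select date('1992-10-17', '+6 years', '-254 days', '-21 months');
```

Adding +6 years to 1992-10-17 gives 1998-10-17.
Applying '-254 days' to 1998-10-17: counting 254 days back gives 1998-02-05.
Adding -21 months to 1998-02-05 gives 1996-05-05.

1996-05-05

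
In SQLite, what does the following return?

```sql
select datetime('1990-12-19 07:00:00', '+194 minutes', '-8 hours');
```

1990-12-19 02:14:00

194 minutes = 3h 14m; +194 minutes from 1990-12-19 07:00:00 is 1990-12-19 10:14:00.
-8 hours from 1990-12-19 10:14:00 is 1990-12-19 02:14:00.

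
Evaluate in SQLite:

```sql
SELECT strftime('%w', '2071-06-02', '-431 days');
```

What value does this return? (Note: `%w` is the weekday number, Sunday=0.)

First apply '-431 days': 2071-06-02 → 2070-03-28.
2070-03-28 is a Friday; with Sunday=0 that is 5.

5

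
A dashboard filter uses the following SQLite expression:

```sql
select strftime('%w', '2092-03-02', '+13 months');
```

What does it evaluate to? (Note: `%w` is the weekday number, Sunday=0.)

4

First apply '+13 months': 2092-03-02 → 2093-04-02.
2093-04-02 is a Thursday; with Sunday=0 that is 4.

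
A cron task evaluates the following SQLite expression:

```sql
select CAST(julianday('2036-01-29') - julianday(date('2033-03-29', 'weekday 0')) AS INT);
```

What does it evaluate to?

1031

`weekday 0` advances to the next Sunday; 2033-03-29 is a Tuesday, so it moves forward to 2033-04-03.
27 days remain in April 2033 after the 3rd (30 − 3).
Full months from May 2033 through December 2035 contribute their day counts.
Then 29 days into January 2036.
Total: 27 + 31 + 30 + 31 + 31 + 30 + 31 + 30 + 31 + 31 + 28 + 31 + 30 + 31 + 30 + 31 + 31 + 30 + 31 + 30 + 31 + 31 + 28 + 31 + 30 + 31 + 30 + 31 + 31 + 30 + 31 + 30 + 31 + 29 = 1031.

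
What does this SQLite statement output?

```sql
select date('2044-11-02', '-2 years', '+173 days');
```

Adding -2 years to 2044-11-02 gives 2042-11-02.
Applying '+173 days' to 2042-11-02: counting 173 days forward gives 2043-04-24.

2043-04-24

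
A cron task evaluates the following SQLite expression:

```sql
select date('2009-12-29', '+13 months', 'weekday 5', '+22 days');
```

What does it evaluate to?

2011-02-26

Adding +13 months to 2009-12-29 gives 2011-01-29.
`weekday 5` advances to the next Friday; 2011-01-29 is a Saturday, so it moves forward to 2011-02-04.
Advancing 22 more days within February lands on 2011-02-26.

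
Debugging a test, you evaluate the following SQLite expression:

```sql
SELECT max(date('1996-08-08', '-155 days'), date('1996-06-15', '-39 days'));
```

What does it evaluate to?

date('1996-08-08', '-155 days') → 1996-03-06.
date('1996-06-15', '-39 days') → 1996-05-07.
Later of the two is 1996-05-07.

1996-05-07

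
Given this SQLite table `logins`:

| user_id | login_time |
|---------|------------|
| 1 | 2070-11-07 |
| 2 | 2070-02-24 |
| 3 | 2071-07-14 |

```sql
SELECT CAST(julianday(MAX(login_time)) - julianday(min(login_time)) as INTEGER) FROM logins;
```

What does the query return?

MIN = 2070-02-24, MAX = 2071-07-14.
4 days remain in February 2070 after the 24th (28 − 24).
Full months from March 2070 through June 2071 contribute their day counts.
Then 14 days into July 2071.
Total: 4 + 31 + 30 + 31 + 30 + 31 + 31 + 30 + 31 + 30 + 31 + 31 + 28 + 31 + 30 + 31 + 30 + 14 = 505.

505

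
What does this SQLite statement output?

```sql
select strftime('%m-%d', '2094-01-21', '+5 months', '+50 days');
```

First apply '+5 months', '+50 days': 2094-01-21 → 2094-08-10.
`%m-%d` extracts the month-day: 08-10.

08-10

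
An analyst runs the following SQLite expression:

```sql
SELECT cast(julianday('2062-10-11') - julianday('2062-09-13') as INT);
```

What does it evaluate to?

28

17 days remain in September 2062 after the 13th (30 − 13).
Then 11 days into October 2062.
Total: 17 + 11 = 28.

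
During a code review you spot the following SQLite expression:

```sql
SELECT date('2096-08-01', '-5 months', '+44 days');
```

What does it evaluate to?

2096-04-14

Adding -5 months to 2096-08-01 gives 2096-03-01.
Applying '+44 days' to 2096-03-01: counting 44 days forward gives 2096-04-14.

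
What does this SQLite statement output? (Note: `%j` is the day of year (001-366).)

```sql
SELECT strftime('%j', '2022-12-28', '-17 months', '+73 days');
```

282

First apply '-17 months', '+73 days': 2022-12-28 → 2021-10-09.
Day-of-year for 2021-10-09: days since 2021-01-01 inclusive = 282, zero-padded to 282.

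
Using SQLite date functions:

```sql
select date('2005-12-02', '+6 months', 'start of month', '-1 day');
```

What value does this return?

2006-05-31

Adding +6 months to 2005-12-02 gives 2006-06-02.
`start of month` rewinds 2006-06-02 to 2006-06-01.
Going back 1 day from 2006-06-01 reaches 2006-05-31 (last day of May, 31 days).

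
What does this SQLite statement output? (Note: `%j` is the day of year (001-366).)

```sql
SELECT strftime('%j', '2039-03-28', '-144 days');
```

308

First apply '-144 days': 2039-03-28 → 2038-11-04.
Day-of-year for 2038-11-04: days since 2038-01-01 inclusive = 308, zero-padded to 308.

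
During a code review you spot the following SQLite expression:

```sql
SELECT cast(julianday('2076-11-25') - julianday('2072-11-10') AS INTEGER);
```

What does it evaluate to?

1476

20 days remain in November 2072 after the 10th (30 − 10).
Full months from December 2072 through October 2076 contribute their day counts.
Then 25 days into November 2076.
Total: 20 + 31 + 31 + 28 + 31 + 30 + 31 + 30 + 31 + 31 + 30 + 31 + 30 + 31 + 31 + 28 + 31 + 30 + 31 + 30 + 31 + 31 + 30 + 31 + 30 + 31 + 31 + 28 + 31 + 30 + 31 + 30 + 31 + 31 + 30 + 31 + 30 + 31 + 31 + 29 + 31 + 30 + 31 + 30 + 31 + 31 + 30 + 31 + 25 = 1476.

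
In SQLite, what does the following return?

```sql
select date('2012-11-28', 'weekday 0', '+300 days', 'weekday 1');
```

`weekday 0` advances to the next Sunday; 2012-11-28 is a Wednesday, so it moves forward to 2012-12-02.
Applying '+300 days' to 2012-12-02: counting 300 days forward gives 2013-09-28.
`weekday 1` advances to the next Monday; 2013-09-28 is a Saturday, so it moves forward to 2013-09-30.

2013-09-30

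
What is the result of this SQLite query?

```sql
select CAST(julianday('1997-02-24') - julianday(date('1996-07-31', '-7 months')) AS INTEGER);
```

421

Adding -7 months to 1996-07-31 gives 1995-12-31.
0 days remain in December 1995 after the 31st (31 − 31).
Full months from January 1996 through January 1997 contribute their day counts.
Then 24 days into February 1997.
Total: 0 + 31 + 29 + 31 + 30 + 31 + 30 + 31 + 31 + 30 + 31 + 30 + 31 + 31 + 24 = 421.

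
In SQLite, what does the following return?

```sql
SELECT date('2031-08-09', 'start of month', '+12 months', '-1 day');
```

2032-07-31

`start of month` rewinds 2031-08-09 to 2031-08-01.
Adding +12 months to 2031-08-01 gives 2032-08-01.
Going back 1 day from 2032-08-01 reaches 2032-07-31 (last day of July, 31 days).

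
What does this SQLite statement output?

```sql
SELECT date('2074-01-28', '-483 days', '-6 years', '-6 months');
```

Applying '-483 days' to 2074-01-28: counting 483 days back gives 2072-10-02.
Adding -6 years to 2072-10-02 gives 2066-10-02.
Adding -6 months to 2066-10-02 gives 2066-04-02.

2066-04-02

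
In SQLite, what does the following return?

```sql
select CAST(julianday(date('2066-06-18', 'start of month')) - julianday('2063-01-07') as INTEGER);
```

1241

`start of month` rewinds 2066-06-18 to 2066-06-01.
24 days remain in January 2063 after the 7th (31 − 7).
Full months from February 2063 through May 2066 contribute their day counts.
Then 1 day into June 2066.
Total: 24 + 28 + 31 + 30 + 31 + 30 + 31 + 31 + 30 + 31 + 30 + 31 + 31 + 29 + 31 + 30 + 31 + 30 + 31 + 31 + 30 + 31 + 30 + 31 + 31 + 28 + 31 + 30 + 31 + 30 + 31 + 31 + 30 + 31 + 30 + 31 + 31 + 28 + 31 + 30 + 31 + 1 = 1241.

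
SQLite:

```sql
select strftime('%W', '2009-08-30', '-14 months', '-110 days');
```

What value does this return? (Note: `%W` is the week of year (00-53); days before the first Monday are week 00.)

10

First apply '-14 months', '-110 days': 2009-08-30 → 2008-03-12.
2008-03-12 is a Wednesday. SQLite's %W counts Mondays since the year started; the result is 10.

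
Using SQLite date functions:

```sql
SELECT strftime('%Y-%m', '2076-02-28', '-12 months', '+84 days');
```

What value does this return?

2075-05

First apply '-12 months', '+84 days': 2076-02-28 → 2075-05-23.
`%Y-%m` extracts the year-month: 2075-05.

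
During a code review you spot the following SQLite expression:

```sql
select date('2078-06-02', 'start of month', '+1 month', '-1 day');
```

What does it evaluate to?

2078-06-30

`start of month` rewinds 2078-06-02 to 2078-06-01.
Adding +1 month to 2078-06-01 gives 2078-07-01.
Going back 1 day from 2078-07-01 reaches 2078-06-30 (last day of June, 30 days).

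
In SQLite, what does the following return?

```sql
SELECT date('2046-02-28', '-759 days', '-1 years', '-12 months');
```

Applying '-759 days' to 2046-02-28: counting 759 days back gives 2044-01-31.
Adding -1 year to 2044-01-31 gives 2043-01-31.
Adding -12 months to 2043-01-31 gives 2042-01-31.

2042-01-31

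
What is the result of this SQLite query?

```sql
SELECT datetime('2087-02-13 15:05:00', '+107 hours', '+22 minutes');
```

2087-02-18 02:27:00

+107 hours from 2087-02-13 15:05:00 is 2087-02-18 02:05:00 (crosses midnight).
+22 minutes from 2087-02-18 02:05:00 is 2087-02-18 02:27:00.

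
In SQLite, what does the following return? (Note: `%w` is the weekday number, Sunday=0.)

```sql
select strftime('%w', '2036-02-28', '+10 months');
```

0

First apply '+10 months': 2036-02-28 → 2036-12-28.
2036-12-28 is a Sunday; with Sunday=0 that is 0.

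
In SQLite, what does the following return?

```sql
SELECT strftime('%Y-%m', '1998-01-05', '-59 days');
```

First apply '-59 days': 1998-01-05 → 1997-11-07.
`%Y-%m` extracts the year-month: 1997-11.

1997-11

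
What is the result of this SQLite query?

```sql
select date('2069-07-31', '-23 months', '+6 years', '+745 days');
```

2075-09-15

Adding -23 months to 2069-07-31 gives 2067-08-31.
Adding +6 years to 2067-08-31 gives 2073-08-31.
Applying '+745 days' to 2073-08-31: counting 745 days forward gives 2075-09-15.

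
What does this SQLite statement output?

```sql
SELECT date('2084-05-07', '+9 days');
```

2084-05-16

Advancing 9 more days within May lands on 2084-05-16.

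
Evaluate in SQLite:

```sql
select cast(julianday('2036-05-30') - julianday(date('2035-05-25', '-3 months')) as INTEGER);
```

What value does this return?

Adding -3 months to 2035-05-25 gives 2035-02-25.
3 days remain in February 2035 after the 25th (28 − 25).
Full months from March 2035 through April 2036 contribute their day counts.
Then 30 days into May 2036.
Total: 3 + 31 + 30 + 31 + 30 + 31 + 31 + 30 + 31 + 30 + 31 + 31 + 29 + 31 + 30 + 30 = 460.

460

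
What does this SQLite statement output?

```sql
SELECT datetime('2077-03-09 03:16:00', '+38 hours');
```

+38 hours from 2077-03-09 03:16:00 is 2077-03-10 17:16:00 (crosses midnight).

2077-03-10 17:16:00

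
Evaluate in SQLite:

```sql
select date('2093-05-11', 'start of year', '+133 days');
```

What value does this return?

2093-05-14

`start of year` rewinds 2093-05-11 to 2093-01-01.
Applying '+133 days' to 2093-01-01: counting 133 days forward gives 2093-05-14.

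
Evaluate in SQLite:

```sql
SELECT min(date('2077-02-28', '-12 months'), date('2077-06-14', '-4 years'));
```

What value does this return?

2073-06-14

date('2077-02-28', '-12 months') → 2076-02-28.
date('2077-06-14', '-4 years') → 2073-06-14.
Earlier of the two is 2073-06-14.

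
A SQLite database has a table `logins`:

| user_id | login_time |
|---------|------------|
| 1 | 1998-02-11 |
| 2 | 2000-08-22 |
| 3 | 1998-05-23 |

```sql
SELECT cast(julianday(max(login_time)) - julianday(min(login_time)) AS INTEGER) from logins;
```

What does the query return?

923

MIN = 1998-02-11, MAX = 2000-08-22.
17 days remain in February 1998 after the 11th (28 − 11).
Full months from March 1998 through July 2000 contribute their day counts.
Then 22 days into August 2000.
Total: 17 + 31 + 30 + 31 + 30 + 31 + 31 + 30 + 31 + 30 + 31 + 31 + 28 + 31 + 30 + 31 + 30 + 31 + 31 + 30 + 31 + 30 + 31 + 31 + 29 + 31 + 30 + 31 + 30 + 31 + 22 = 923.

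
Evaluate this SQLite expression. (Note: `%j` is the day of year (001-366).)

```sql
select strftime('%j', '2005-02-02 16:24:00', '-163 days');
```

First apply '-163 days': 2005-02-02 16:24:00 → 2004-08-23 16:24:00.
Day-of-year for 2004-08-23: days since 2004-01-01 inclusive = 236, zero-padded to 236.

236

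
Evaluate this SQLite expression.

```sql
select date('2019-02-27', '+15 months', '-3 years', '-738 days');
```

2015-05-20

Adding +15 months to 2019-02-27 gives 2020-05-27.
Adding -3 years to 2020-05-27 gives 2017-05-27.
Applying '-738 days' to 2017-05-27: counting 738 days back gives 2015-05-20.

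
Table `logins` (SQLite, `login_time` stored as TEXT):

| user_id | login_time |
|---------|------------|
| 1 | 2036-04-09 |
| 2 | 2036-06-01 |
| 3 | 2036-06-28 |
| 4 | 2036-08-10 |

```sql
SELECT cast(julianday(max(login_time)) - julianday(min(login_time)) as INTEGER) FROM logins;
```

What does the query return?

123

MIN = 2036-04-09, MAX = 2036-08-10.
21 days remain in April 2036 after the 9th (30 − 9).
May 2036: 31 days.
June 2036: 30 days.
July 2036: 31 days.
Then 10 days into August 2036.
Total: 21 + 31 + 30 + 31 + 10 = 123.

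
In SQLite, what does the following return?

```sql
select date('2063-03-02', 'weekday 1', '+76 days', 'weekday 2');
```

2063-05-22

`weekday 1` advances to the next Monday; 2063-03-02 is a Friday, so it moves forward to 2063-03-05.
Applying '+76 days' to 2063-03-05: counting 76 days forward gives 2063-05-20.
`weekday 2` advances to the next Tuesday; 2063-05-20 is a Sunday, so it moves forward to 2063-05-22.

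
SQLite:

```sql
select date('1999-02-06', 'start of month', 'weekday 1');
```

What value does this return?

`start of month` rewinds 1999-02-06 to 1999-02-01.
`weekday 1` advances to the next Monday; 1999-02-01 is already a Monday, so it stays at 1999-02-01.

1999-02-01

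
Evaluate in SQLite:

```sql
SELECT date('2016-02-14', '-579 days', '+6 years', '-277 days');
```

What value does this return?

Applying '-579 days' to 2016-02-14: counting 579 days back gives 2014-07-15.
Adding +6 years to 2014-07-15 gives 2020-07-15.
Applying '-277 days' to 2020-07-15: counting 277 days back gives 2019-10-12.

2019-10-12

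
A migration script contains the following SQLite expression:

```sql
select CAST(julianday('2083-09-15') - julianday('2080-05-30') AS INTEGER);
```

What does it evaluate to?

1 day remains in May 2080 after the 30th (31 − 30).
Full months from June 2080 through August 2083 contribute their day counts.
Then 15 days into September 2083.
Total: 1 + 30 + 31 + 31 + 30 + 31 + 30 + 31 + 31 + 28 + 31 + 30 + 31 + 30 + 31 + 31 + 30 + 31 + 30 + 31 + 31 + 28 + 31 + 30 + 31 + 30 + 31 + 31 + 30 + 31 + 30 + 31 + 31 + 28 + 31 + 30 + 31 + 30 + 31 + 31 + 15 = 1203.

1203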